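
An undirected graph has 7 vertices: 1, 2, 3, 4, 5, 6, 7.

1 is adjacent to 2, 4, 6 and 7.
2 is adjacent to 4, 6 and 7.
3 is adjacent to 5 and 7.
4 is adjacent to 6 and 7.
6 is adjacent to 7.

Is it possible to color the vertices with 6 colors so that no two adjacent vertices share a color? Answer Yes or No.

Yes

The chromatic number is 5. 1, 2, 4, 6, 7 form a clique, so at least 5 colors are needed.
5 colors suffice: color red → {5, 7}; color blue → {3, 4}; color green → {2}; color yellow → {1}; color purple → {6}.
Since 6 ≥ 5, a proper 6-coloring certainly exists.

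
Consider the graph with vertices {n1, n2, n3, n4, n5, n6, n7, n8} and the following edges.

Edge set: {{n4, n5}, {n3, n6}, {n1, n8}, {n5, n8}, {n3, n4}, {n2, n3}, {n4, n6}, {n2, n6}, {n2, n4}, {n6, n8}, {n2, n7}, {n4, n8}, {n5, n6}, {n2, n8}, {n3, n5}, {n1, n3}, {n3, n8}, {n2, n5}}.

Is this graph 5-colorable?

n2, n3, n4, n5, n6, n8 form a clique, so at least 6 colors are needed.
So 5 colors are not enough.

No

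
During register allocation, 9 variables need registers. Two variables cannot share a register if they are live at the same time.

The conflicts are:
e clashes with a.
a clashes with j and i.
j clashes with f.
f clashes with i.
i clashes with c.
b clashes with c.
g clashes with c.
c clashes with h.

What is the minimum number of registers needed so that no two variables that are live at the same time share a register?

j and f conflict, so at least 2 registers are needed.
2 registers suffice: register 1 → {a, f, c}; register 2 → {e, j, i, b, g, h}. No two conflicting variables share a register.

2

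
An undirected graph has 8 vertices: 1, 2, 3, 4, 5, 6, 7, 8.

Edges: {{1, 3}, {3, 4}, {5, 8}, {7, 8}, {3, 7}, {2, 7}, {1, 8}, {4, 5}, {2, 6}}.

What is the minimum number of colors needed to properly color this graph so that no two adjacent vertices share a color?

3

The cycle 5-8-7-3-4-5 has odd length 5, so it cannot be 2-colored; at least 3 colors are needed.
One proper 3-coloring: 1=a, 2=b, 3=b, 4=c, 5=a, 6=a, 7=a, 8=b. Every edge joins two different colors.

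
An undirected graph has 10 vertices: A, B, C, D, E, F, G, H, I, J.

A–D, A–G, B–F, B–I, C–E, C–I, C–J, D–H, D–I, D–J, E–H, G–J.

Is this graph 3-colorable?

Yes

The chromatic number is 3. The cycle H-D-I-C-E-H has odd length 5, so it cannot be 2-colored; at least 3 colors are needed.
3 colors suffice: color red → {B, C, D, G}; color blue → {A, E, F, I, J}; color green → {H}.
That is already a proper 3-coloring.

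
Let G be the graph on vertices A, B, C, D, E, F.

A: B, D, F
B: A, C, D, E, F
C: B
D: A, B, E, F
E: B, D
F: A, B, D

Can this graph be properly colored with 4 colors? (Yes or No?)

Yes

The chromatic number is 4. A, B, D, F form a clique, so at least 4 colors are needed.
One proper 4-coloring: A=4, B=1, C=2, D=2, E=3, F=3.
That is already a proper 4-coloring.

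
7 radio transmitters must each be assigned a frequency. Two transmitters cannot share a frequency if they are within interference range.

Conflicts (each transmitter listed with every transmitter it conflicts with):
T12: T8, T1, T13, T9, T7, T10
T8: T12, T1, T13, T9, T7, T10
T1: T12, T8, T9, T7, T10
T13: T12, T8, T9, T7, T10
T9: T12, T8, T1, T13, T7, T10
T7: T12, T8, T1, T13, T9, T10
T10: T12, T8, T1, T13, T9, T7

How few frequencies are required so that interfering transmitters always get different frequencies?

6

T12, T8, T13, T9, T7, T10 are mutually in conflict, so at least 6 frequencies are needed.
6 frequencies suffice: frequency 1 → {T8}; frequency 2 → {T7}; frequency 3 → {T10}; frequency 4 → {T12}; frequency 5 → {T9}; frequency 6 → {T1, T13}. No two conflicting transmitters share a frequency.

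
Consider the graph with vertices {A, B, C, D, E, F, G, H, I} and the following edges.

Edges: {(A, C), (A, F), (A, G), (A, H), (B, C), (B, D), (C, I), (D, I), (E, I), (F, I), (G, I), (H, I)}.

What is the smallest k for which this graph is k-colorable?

A and F are adjacent, so at least 2 colors are needed.
One proper 2-coloring: A=1, B=1, C=2, D=2, E=2, F=2, G=2, H=2, I=1. Each edge has distinct colors on its endpoints.

2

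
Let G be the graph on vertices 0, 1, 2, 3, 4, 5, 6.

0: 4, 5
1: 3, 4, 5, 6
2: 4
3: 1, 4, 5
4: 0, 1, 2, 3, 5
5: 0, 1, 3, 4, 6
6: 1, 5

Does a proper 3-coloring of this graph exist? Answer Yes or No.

No

1, 3, 4, 5 are pairwise adjacent (a clique of size 4), so at least 4 colors are needed.
So 3 colors are not enough.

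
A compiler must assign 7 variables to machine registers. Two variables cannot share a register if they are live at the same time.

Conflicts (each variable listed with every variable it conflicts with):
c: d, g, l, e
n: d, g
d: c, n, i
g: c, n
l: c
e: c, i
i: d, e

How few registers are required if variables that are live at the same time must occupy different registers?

n and d conflict, so at least 2 registers are needed.
2 registers suffice: register 1 → {c, n, i}; register 2 → {d, g, l, e}. No two conflicting variables share a register.

2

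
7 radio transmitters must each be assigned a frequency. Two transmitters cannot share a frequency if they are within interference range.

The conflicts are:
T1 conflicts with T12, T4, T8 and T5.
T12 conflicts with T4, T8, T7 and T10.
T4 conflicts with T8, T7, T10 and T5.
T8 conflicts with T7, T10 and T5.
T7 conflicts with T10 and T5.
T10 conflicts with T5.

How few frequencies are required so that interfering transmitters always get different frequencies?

5

T12, T4, T8, T7, T10 pairwise conflict, so at least 5 frequencies are needed.
Using 5 frequencies: T1=3, T12=5, T4=2, T8=1, T7=3, T10=4, T5=5. Each listed conflict is separated.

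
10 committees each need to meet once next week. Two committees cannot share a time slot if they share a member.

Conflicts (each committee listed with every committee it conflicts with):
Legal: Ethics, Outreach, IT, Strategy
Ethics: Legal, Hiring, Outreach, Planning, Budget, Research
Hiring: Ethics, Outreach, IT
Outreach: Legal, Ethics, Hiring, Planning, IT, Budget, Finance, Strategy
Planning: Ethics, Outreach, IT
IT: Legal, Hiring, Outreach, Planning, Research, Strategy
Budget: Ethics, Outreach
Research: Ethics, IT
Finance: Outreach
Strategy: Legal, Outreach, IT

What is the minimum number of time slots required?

Legal, Outreach, IT, Strategy pairwise conflict, so at least 4 time slots are needed.
Using 4 time slots: Legal=3, Ethics=2, Hiring=3, Outreach=1, Planning=3, IT=2, Budget=3, Research=1, Finance=2, Strategy=4. Each listed conflict is separated.

4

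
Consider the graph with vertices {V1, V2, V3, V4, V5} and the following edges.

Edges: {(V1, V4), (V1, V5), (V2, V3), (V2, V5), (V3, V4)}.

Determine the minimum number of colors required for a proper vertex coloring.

3

The cycle V2-V3-V4-V1-V5-V2 has odd length 5, so it cannot be 2-colored; at least 3 colors are needed.
3 colors suffice: color 1 → {V4, V5}; color 2 → {V1, V2}; color 3 → {V3}. Each edge has distinct colors on its endpoints.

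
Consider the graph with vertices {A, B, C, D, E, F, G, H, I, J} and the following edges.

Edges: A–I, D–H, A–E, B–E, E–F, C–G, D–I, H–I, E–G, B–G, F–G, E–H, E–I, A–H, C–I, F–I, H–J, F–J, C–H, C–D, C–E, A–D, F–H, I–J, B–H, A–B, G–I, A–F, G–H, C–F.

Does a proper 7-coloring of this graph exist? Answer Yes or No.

Yes

The chromatic number is 6. C, E, F, G, H, I are mutually adjacent (a clique of size 6), so at least 6 colors are needed.
6 colors suffice: A=5, B=2, C=5, D=3, E=3, F=4, G=6, H=1, I=2, J=3.
Since 7 ≥ 6, a proper 7-coloring certainly exists.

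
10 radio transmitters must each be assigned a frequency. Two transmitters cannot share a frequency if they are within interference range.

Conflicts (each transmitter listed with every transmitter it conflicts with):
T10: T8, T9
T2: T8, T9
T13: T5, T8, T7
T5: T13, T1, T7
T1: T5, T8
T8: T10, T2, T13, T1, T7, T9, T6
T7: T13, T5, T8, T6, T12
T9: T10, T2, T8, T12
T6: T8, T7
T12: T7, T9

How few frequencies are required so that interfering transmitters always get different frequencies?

3

T10, T8, T9 pairwise conflict, so at least 3 frequencies are needed.
3 frequencies suffice: T10=3, T2=3, T13=3, T5=1, T1=2, T8=1, T7=2, T9=2, T6=3, T12=1. Every pair that conflicts lands in different frequencies.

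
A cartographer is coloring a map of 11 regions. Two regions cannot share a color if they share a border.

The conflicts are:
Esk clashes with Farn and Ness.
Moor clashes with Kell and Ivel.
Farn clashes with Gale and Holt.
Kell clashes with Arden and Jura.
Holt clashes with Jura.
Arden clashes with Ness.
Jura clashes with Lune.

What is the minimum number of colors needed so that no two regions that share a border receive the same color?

The cycle Esk-Ness-Arden-Kell-Jura-Holt-Farn-Esk has odd length 7, so it cannot be 2-colored; at least 3 colors are needed.
3 colors suffice: color 1 → {Farn, Kell, Ness, Ivel, Lune}; color 2 → {Esk, Moor, Gale, Arden, Jura}; color 3 → {Holt}. Every pair that conflicts lands in different colors.

3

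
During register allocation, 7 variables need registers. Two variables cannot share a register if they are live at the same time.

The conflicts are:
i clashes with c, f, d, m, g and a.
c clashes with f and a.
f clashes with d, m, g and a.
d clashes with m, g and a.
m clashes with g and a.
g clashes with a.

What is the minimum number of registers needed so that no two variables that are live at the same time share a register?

6

i, f, d, m, g, a are mutually in conflict, so at least 6 registers are needed.
6 registers suffice: register 1 → {a}; register 2 → {f}; register 3 → {i}; register 4 → {c, m}; register 5 → {g}; register 6 → {d}. Every pair that conflicts lands in different registers.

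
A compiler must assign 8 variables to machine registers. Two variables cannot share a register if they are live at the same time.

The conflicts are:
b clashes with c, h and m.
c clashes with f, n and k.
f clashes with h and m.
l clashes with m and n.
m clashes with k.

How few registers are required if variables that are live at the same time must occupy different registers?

3

The cycle b-c-n-l-m-b has odd length 5, so it cannot be 2-colored; at least 3 registers are needed.
3 registers suffice: register 1 → {c, h, m}; register 2 → {b, f, n, k}; register 3 → {l}. Every pair that conflicts lands in different registers.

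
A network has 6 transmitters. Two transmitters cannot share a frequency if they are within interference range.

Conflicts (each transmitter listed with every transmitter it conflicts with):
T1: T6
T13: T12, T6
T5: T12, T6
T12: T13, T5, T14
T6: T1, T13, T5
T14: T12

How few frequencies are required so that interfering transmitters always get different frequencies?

T5 and T12 conflict, so at least 2 frequencies are needed.
2 frequencies suffice: frequency 1 → {T12, T6}; frequency 2 → {T1, T13, T5, T14}. No two conflicting transmitters share a frequency.

2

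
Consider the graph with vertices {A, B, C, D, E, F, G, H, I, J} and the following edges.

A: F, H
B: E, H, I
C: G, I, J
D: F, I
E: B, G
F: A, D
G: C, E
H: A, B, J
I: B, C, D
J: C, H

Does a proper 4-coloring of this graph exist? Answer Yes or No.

The chromatic number is 3. The cycle I-C-G-E-B-I has odd length 5, so it cannot be 2-colored; at least 3 colors are needed.
3 colors suffice: color 1 → {F, G, H, I}; color 2 → {A, B, C, D}; color 3 → {E, J}.
Since 4 ≥ 3, a proper 4-coloring certainly exists.

Yes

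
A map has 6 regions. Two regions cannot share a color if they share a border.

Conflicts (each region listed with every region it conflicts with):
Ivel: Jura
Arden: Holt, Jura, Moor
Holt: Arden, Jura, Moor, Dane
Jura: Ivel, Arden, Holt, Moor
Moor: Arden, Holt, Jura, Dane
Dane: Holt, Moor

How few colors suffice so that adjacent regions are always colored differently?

Arden, Holt, Jura, Moor all conflict with each other, so at least 4 colors are needed.
4 colors suffice: color 1 → {Ivel, Holt}; color 2 → {Moor}; color 3 → {Jura, Dane}; color 4 → {Arden}. Each listed conflict is separated.

4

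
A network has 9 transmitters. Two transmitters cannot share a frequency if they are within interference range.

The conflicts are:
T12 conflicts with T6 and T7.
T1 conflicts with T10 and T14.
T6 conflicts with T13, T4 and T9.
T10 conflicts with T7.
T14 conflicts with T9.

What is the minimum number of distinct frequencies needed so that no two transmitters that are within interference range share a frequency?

The cycle T1-T14-T9-T6-T12-T7-T10-T1 has odd length 7, so it cannot be 2-colored; at least 3 frequencies are needed.
3 frequencies suffice: T12=2, T1=1, T6=1, T13=2, T10=2, T7=1, T14=3, T4=2, T9=2. Every pair that conflicts lands in different frequencies.

3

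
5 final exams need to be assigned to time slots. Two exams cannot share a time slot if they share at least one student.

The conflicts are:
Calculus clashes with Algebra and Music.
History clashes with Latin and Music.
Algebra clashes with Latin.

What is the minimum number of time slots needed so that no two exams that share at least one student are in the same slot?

3

The cycle Calculus-Music-History-Latin-Algebra-Calculus has odd length 5, so it cannot be 2-colored; at least 3 time slots are needed.
3 time slots suffice: time slot 1 → {Calculus, History}; time slot 2 → {Algebra, Music}; time slot 3 → {Latin}. Every pair that conflicts lands in different time slots.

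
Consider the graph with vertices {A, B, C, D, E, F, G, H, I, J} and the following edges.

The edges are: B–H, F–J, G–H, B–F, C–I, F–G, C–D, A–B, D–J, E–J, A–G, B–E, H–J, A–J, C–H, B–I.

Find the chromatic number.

B and I are adjacent, so at least 2 colors are needed.
2 colors suffice: color 1 → {B, C, G, J}; color 2 → {A, D, E, F, H, I}. No two adjacent vertices share a color.

2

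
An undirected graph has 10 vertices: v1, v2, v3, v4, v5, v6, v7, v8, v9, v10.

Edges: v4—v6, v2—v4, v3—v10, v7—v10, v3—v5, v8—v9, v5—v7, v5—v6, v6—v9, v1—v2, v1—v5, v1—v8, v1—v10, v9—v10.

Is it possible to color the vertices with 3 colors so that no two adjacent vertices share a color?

The chromatic number is 3. The cycle v9-v8-v1-v5-v6-v9 has odd length 5, so it cannot be 2-colored; at least 3 colors are needed.
One proper 3-coloring: v1=1, v2=2, v3=1, v4=1, v5=2, v6=3, v7=1, v8=2, v9=1, v10=2.
That is already a proper 3-coloring.

Yes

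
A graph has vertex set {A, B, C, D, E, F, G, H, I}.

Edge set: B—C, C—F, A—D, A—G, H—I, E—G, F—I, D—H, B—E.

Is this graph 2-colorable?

The cycle C-B-E-G-A-D-H-I-F-C has odd length 9, so it cannot be 2-colored; at least 3 colors are needed.
So 2 colors are not enough.

No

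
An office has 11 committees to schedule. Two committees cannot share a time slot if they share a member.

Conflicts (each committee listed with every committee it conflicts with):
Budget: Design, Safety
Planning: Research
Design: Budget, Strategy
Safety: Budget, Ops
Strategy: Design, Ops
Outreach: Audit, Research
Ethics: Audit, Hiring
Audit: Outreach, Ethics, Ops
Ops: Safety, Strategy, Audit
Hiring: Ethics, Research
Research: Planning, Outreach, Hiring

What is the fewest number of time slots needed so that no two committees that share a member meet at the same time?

The cycle Budget-Safety-Ops-Strategy-Design-Budget has odd length 5, so it cannot be 2-colored; at least 3 time slots are needed.
3 time slots suffice: time slot 1 → {Budget, Ethics, Ops, Research}; time slot 2 → {Planning, Safety, Strategy, Audit, Hiring}; time slot 3 → {Design, Outreach}. No two conflicting committees share a time slot.

3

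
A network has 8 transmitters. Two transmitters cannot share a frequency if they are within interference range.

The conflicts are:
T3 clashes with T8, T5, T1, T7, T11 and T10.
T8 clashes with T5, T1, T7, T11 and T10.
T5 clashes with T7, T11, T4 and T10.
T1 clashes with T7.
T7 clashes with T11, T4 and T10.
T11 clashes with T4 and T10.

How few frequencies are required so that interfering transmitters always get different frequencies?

6

T3, T8, T5, T7, T11, T10 are mutually in conflict, so at least 6 frequencies are needed.
6 frequencies suffice: frequency 1 → {T7}; frequency 2 → {T5, T1}; frequency 3 → {T11}; frequency 4 → {T8, T4}; frequency 5 → {T3}; frequency 6 → {T10}. No two conflicting transmitters share a frequency.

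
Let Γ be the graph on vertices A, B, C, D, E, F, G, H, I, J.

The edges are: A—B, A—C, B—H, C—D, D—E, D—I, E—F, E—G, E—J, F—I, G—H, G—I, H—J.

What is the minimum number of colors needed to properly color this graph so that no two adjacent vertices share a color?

3

The cycle I-D-C-A-B-H-G-I has odd length 7, so it cannot be 2-colored; at least 3 colors are needed.
3 colors suffice: color red → {A, E, H, I}; color blue → {B, D, F, G, J}; color green → {C}. Each edge has distinct colors on its endpoints.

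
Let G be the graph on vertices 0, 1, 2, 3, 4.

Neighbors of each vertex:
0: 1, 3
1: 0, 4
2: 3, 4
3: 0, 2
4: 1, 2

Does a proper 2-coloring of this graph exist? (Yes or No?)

The cycle 2-4-1-0-3-2 has odd length 5, so it cannot be 2-colored; at least 3 colors are needed.
So 2 colors are not enough.

No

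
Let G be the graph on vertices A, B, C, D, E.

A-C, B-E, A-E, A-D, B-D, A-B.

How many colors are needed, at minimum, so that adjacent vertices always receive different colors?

3

A, B, D are mutually adjacent, so at least 3 colors are needed.
3 colors suffice: A=red, B=blue, C=blue, D=green, E=green. Every edge joins two different colors.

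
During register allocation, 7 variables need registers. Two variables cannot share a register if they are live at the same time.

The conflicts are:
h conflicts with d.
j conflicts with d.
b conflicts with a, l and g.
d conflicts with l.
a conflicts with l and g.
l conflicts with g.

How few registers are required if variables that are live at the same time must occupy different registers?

4

b, a, l, g pairwise conflict, so at least 4 registers are needed.
4 registers suffice: register 1 → {h, j, l}; register 2 → {b, d}; register 3 → {a}; register 4 → {g}. Every pair that conflicts lands in different registers.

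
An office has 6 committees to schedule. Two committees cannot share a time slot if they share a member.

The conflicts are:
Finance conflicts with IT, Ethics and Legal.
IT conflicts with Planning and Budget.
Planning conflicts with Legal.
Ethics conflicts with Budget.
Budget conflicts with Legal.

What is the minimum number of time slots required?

IT and Planning conflict, so at least 2 time slots are needed.
A valid assignment using 2 time slots: Finance=1, IT=2, Planning=1, Ethics=2, Budget=1, Legal=2. Every pair that conflicts lands in different time slots.

2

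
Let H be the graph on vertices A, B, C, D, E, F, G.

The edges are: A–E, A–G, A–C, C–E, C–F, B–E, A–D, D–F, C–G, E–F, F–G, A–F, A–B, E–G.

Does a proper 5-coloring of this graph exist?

Yes

The chromatic number is 5. A, C, E, F, G are pairwise adjacent (a clique of size 5), so at least 5 colors are needed.
5 colors suffice: A=1, B=2, C=5, D=3, E=3, F=2, G=4.
That is already a proper 5-coloring.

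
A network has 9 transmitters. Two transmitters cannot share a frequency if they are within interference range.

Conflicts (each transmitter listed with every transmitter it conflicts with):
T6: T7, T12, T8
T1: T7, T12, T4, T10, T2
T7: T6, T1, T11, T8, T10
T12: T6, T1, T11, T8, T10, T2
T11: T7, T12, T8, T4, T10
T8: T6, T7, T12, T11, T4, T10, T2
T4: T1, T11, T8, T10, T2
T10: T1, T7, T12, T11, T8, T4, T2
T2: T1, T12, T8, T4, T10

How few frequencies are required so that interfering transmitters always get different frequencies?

4

T12, T8, T10, T2 are mutually in conflict, so at least 4 frequencies are needed.
4 frequencies suffice: frequency 1 → {T6, T10}; frequency 2 → {T1, T8}; frequency 3 → {T7, T12, T4}; frequency 4 → {T11, T2}. Each listed conflict is separated.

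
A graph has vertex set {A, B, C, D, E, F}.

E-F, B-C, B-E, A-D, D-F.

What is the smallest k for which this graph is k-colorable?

E and F are adjacent, so at least 2 colors are needed.
2 colors suffice: A=1, B=1, C=2, D=2, E=2, F=1. No two adjacent vertices share a color.

2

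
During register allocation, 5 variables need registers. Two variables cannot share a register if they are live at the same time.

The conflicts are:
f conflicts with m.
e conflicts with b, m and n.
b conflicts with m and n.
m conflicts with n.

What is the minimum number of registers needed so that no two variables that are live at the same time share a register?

e, b, m, n pairwise conflict, so at least 4 registers are needed.
A valid assignment using 4 registers: f=2, e=3, b=2, m=1, n=4. Every pair that conflicts lands in different registers.

4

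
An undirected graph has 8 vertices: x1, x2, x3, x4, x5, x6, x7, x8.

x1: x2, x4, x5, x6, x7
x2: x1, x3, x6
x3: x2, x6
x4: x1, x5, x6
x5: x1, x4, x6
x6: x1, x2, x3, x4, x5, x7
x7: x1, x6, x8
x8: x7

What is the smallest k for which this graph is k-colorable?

x1, x4, x5, x6 are mutually adjacent (a clique of size 4), so at least 4 colors are needed.
4 colors suffice: x1=2, x2=3, x3=2, x4=4, x5=3, x6=1, x7=3, x8=1. Every edge joins two different colors.

4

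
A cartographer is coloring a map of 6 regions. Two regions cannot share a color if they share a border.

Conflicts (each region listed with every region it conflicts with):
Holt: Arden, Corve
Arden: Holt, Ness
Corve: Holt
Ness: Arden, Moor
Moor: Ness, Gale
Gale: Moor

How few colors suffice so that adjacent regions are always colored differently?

Arden and Ness conflict, so at least 2 colors are needed.
A valid assignment using 2 colors: Holt=1, Arden=2, Corve=2, Ness=1, Moor=2, Gale=1. No two conflicting regions share a color.

2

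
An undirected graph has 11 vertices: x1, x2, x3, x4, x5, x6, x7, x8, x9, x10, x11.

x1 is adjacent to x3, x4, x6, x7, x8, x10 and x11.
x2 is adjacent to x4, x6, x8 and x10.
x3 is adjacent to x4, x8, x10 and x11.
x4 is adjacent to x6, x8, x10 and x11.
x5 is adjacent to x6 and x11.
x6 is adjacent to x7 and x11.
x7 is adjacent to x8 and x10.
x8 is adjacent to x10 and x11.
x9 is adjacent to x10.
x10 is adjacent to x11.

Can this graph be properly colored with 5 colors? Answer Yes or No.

No

x1, x3, x4, x8, x10, x11 are mutually adjacent (a clique of size 6), so at least 6 colors are needed.
So 5 colors are not enough.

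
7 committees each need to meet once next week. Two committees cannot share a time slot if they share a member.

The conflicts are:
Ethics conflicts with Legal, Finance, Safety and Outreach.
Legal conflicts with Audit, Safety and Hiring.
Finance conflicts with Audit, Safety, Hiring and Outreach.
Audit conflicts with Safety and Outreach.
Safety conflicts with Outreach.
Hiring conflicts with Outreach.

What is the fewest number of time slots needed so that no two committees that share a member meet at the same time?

4

Finance, Audit, Safety, Outreach are mutually in conflict, so at least 4 time slots are needed.
4 time slots suffice: time slot 1 → {Legal, Outreach}; time slot 2 → {Safety, Hiring}; time slot 3 → {Finance}; time slot 4 → {Ethics, Audit}. Each listed conflict is separated.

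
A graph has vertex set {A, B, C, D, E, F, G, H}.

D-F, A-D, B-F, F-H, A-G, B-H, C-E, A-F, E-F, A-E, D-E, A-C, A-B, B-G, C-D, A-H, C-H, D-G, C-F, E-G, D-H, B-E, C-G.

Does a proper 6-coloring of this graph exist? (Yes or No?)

The chromatic number is 5. A, C, D, E, G are mutually adjacent (a clique of size 5), so at least 5 colors are needed.
5 colors suffice: color 1 → {A}; color 2 → {E, H}; color 3 → {B, D}; color 4 → {F, G}; color 5 → {C}.
Since 6 ≥ 5, a proper 6-coloring certainly exists.

Yes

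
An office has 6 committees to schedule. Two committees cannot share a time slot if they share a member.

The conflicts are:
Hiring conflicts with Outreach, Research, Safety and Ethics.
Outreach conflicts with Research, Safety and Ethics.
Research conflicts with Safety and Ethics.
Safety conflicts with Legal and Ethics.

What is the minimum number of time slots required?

5

Hiring, Outreach, Research, Safety, Ethics are mutually in conflict, so at least 5 time slots are needed.
Using 5 time slots: Hiring=4, Outreach=5, Research=2, Safety=1, Legal=2, Ethics=3. No two conflicting committees share a time slot.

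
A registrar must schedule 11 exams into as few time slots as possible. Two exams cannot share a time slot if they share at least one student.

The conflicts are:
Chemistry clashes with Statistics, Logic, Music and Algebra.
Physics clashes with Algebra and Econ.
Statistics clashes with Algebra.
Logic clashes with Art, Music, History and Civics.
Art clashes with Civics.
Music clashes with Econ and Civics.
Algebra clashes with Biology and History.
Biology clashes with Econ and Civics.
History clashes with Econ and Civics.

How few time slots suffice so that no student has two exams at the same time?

Chemistry, Logic, Music are mutually in conflict, so at least 3 time slots are needed.
Using 3 time slots: Chemistry=2, Physics=2, Statistics=3, Logic=1, Art=3, Music=3, Algebra=1, Biology=3, History=3, Econ=1, Civics=2. Every pair that conflicts lands in different time slots.

3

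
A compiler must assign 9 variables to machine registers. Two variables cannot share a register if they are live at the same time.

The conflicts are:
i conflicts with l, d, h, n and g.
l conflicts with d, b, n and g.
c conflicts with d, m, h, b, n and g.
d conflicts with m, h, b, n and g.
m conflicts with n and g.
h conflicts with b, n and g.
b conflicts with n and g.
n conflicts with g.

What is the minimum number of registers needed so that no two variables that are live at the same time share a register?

c, d, h, b, n, g pairwise conflict, so at least 6 registers are needed.
A valid assignment using 6 registers: i=5, l=4, c=6, d=3, m=4, h=4, b=5, n=2, g=1. Every pair that conflicts lands in different registers.

6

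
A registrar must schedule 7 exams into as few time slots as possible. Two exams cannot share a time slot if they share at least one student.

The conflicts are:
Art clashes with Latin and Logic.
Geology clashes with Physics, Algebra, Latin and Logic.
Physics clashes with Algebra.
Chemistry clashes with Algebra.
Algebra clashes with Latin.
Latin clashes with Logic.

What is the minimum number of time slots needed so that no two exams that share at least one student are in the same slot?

Geology, Physics, Algebra all conflict with each other, so at least 3 time slots are needed.
A valid assignment using 3 time slots: Art=1, Geology=1, Physics=3, Chemistry=1, Algebra=2, Latin=3, Logic=2. No two conflicting exams share a time slot.

3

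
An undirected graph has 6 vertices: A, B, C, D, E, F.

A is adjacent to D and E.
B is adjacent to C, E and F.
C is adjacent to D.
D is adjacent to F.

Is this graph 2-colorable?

The cycle A-D-F-B-E-A has odd length 5, so it cannot be 2-colored; at least 3 colors are needed.
So 2 colors are not enough.

No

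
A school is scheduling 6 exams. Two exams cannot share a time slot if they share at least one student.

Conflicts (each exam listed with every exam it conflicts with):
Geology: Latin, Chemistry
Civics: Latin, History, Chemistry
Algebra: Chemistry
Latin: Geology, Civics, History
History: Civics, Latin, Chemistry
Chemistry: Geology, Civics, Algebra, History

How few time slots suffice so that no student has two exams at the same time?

3

Civics, Latin, History are mutually in conflict, so at least 3 time slots are needed.
Using 3 time slots: Geology=2, Civics=2, Algebra=2, Latin=1, History=3, Chemistry=1. Every pair that conflicts lands in different time slots.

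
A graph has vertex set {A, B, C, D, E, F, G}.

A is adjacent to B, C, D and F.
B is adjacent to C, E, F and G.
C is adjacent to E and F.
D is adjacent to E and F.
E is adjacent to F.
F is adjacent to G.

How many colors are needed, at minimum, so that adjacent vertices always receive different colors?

4

A, B, C, F are pairwise adjacent (a clique of size 4), so at least 4 colors are needed.
A valid assignment using 4 colors: A=4, B=2, C=3, D=2, E=4, F=1, G=3. No two adjacent vertices share a color.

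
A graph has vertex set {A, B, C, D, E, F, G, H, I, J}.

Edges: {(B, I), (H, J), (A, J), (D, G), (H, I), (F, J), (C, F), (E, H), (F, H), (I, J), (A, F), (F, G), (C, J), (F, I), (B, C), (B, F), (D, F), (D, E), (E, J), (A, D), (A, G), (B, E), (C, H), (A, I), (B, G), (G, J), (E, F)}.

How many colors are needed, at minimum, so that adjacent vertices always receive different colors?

4

E, F, H, J are pairwise adjacent (a clique of size 4), so at least 4 colors are needed.
4 colors suffice: color 1 → {F}; color 2 → {B, D, J}; color 3 → {C, E, G, I}; color 4 → {A, H}. Each edge has distinct colors on its endpoints.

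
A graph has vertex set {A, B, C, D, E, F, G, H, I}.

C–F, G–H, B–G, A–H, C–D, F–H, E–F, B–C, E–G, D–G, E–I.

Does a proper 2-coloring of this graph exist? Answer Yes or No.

No

The cycle C-D-G-H-F-C has odd length 5, so it cannot be 2-colored; at least 3 colors are needed.
So 2 colors are not enough.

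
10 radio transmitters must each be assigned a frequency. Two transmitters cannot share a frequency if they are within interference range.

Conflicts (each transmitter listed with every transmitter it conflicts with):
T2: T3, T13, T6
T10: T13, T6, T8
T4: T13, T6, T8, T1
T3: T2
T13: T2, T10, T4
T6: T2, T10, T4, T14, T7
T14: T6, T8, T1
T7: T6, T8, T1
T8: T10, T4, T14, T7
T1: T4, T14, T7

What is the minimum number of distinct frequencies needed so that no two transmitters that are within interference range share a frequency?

T2 and T3 conflict, so at least 2 frequencies are needed.
2 frequencies suffice: frequency 1 → {T3, T13, T6, T8, T1}; frequency 2 → {T2, T10, T4, T14, T7}. Each listed conflict is separated.

2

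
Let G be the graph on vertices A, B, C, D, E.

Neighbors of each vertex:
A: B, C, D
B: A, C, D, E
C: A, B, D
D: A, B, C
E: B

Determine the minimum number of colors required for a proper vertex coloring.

4

A, B, C, D are mutually adjacent (a clique of size 4), so at least 4 colors are needed.
A valid assignment using 4 colors: A=yellow, B=red, C=green, D=blue, E=blue. No two adjacent vertices share a color.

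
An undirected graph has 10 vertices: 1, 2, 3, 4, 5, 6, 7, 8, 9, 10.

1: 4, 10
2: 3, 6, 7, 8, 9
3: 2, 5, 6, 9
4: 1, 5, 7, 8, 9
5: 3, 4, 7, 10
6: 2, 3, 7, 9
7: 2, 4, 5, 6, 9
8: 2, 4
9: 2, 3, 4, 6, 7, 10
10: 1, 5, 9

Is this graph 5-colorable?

Yes

The chromatic number is 4. 2, 3, 6, 9 form a clique, so at least 4 colors are needed.
4 colors suffice: 1=red, 2=green, 3=blue, 4=green, 5=red, 6=yellow, 7=blue, 8=red, 9=red, 10=blue.
Since 5 ≥ 4, a proper 5-coloring certainly exists.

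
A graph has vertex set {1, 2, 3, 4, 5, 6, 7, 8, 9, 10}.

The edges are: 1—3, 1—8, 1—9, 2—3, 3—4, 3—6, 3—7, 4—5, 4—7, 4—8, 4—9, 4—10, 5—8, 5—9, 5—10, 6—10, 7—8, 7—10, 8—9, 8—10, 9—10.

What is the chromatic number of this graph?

5

4, 5, 8, 9, 10 are mutually adjacent (a clique of size 5), so at least 5 colors are needed.
5 colors suffice: 1=red, 2=red, 3=blue, 4=red, 5=purple, 6=red, 7=yellow, 8=blue, 9=yellow, 10=green. Every edge joins two different colors.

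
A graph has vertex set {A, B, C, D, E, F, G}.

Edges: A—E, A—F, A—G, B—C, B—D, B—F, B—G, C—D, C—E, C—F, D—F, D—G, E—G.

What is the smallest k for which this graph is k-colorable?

4

B, C, D, F are mutually adjacent (a clique of size 4), so at least 4 colors are needed.
One proper 4-coloring: A=2, B=3, C=2, D=4, E=3, F=1, G=1. No two adjacent vertices share a color.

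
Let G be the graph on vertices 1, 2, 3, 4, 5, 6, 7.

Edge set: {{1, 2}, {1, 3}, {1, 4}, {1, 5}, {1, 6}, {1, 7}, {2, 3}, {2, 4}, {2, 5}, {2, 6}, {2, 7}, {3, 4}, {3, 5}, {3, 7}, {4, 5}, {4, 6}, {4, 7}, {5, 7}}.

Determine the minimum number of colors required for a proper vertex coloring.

6

1, 2, 3, 4, 5, 7 are pairwise adjacent (a clique of size 6), so at least 6 colors are needed.
One proper 6-coloring: 1=b, 2=c, 3=e, 4=a, 5=d, 6=d, 7=f. No two adjacent vertices share a color.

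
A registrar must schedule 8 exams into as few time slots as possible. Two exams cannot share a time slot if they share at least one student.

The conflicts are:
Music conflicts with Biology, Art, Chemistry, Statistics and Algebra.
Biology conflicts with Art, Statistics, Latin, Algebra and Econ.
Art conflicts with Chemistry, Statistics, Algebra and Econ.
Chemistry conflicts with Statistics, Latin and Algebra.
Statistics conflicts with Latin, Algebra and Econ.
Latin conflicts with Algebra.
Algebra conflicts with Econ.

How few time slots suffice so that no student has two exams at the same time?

5

Biology, Art, Statistics, Algebra, Econ are mutually in conflict, so at least 5 time slots are needed.
Using 5 time slots: Music=5, Biology=3, Art=4, Chemistry=3, Statistics=1, Latin=4, Algebra=2, Econ=5. Each listed conflict is separated.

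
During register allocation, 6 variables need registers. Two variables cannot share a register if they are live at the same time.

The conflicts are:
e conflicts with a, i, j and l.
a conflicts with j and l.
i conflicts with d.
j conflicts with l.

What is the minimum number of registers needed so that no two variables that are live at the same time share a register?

4

e, a, j, l are mutually in conflict, so at least 4 registers are needed.
4 registers suffice: register 1 → {e, d}; register 2 → {a, i}; register 3 → {l}; register 4 → {j}. Every pair that conflicts lands in different registers.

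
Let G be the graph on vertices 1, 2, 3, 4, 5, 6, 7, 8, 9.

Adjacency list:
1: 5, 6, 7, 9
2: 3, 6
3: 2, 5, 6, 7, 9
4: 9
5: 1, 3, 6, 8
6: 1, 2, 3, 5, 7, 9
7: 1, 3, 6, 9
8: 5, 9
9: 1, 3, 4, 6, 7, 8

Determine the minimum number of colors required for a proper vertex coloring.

3, 6, 7, 9 are mutually adjacent (a clique of size 4), so at least 4 colors are needed.
A valid assignment using 4 colors: 1=green, 2=red, 3=green, 4=blue, 5=red, 6=blue, 7=yellow, 8=blue, 9=red. Every edge joins two different colors.

4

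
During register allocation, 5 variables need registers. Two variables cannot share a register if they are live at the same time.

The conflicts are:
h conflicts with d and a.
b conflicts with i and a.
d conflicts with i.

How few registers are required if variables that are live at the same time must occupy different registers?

The cycle a-h-d-i-b-a has odd length 5, so it cannot be 2-colored; at least 3 registers are needed.
3 registers suffice: register 1 → {b, d}; register 2 → {i, a}; register 3 → {h}. No two conflicting variables share a register.

3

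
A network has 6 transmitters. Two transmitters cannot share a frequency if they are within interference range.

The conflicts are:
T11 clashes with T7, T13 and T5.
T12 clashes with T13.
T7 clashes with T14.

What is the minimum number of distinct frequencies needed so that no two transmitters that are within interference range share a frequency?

2

T12 and T13 conflict, so at least 2 frequencies are needed.
2 frequencies suffice: frequency 1 → {T11, T12, T14}; frequency 2 → {T7, T13, T5}. Every pair that conflicts lands in different frequencies.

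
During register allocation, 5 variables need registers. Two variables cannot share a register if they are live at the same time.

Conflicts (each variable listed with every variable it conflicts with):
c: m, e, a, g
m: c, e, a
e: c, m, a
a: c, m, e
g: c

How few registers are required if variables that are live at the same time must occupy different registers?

c, m, e, a are mutually in conflict, so at least 4 registers are needed.
4 registers suffice: register 1 → {c}; register 2 → {m, g}; register 3 → {a}; register 4 → {e}. Every pair that conflicts lands in different registers.

4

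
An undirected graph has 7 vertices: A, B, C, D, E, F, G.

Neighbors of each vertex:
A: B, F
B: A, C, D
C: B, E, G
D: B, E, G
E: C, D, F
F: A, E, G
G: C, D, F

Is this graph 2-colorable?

The cycle D-E-F-A-B-D has odd length 5, so it cannot be 2-colored; at least 3 colors are needed.
So 2 colors are not enough.

No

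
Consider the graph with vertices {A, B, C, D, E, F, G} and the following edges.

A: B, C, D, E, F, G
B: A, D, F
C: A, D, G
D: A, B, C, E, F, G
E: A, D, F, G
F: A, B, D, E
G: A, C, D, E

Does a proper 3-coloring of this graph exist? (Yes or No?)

A, B, D, F are mutually adjacent (a clique of size 4), so at least 4 colors are needed.
So 3 colors are not enough.

No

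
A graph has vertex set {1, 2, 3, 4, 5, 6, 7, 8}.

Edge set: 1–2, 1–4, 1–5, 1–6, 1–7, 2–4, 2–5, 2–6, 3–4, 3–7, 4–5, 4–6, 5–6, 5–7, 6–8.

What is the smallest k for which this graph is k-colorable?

5

1, 2, 4, 5, 6 are pairwise adjacent (a clique of size 5), so at least 5 colors are needed.
One proper 5-coloring: 1=d, 2=e, 3=b, 4=a, 5=c, 6=b, 7=a, 8=a. No two adjacent vertices share a color.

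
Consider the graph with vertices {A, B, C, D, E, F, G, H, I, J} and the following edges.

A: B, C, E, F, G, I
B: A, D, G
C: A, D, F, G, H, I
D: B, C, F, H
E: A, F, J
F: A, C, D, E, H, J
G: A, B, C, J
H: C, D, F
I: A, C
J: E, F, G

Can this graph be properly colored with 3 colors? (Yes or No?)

C, D, F, H are pairwise adjacent (a clique of size 4), so at least 4 colors are needed.
So 3 colors are not enough.

No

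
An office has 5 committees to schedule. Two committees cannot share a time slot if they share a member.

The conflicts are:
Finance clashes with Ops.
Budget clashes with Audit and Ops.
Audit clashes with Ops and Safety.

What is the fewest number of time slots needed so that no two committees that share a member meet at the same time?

Budget, Audit, Ops all conflict with each other, so at least 3 time slots are needed.
3 time slots suffice: time slot 1 → {Finance, Audit}; time slot 2 → {Ops, Safety}; time slot 3 → {Budget}. No two conflicting committees share a time slot.

3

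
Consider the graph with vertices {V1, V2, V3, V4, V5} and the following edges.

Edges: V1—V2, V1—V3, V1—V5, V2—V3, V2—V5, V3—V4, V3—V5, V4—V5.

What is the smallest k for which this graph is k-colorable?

4

V1, V2, V3, V5 form a clique, so at least 4 colors are needed.
4 colors suffice: V1=4, V2=3, V3=2, V4=3, V5=1. No two adjacent vertices share a color.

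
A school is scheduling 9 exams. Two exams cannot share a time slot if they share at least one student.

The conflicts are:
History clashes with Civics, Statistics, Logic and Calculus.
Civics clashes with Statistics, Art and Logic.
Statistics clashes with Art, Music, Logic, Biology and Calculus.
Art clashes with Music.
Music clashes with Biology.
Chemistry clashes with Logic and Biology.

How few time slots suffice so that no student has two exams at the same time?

History, Civics, Statistics, Logic are mutually in conflict, so at least 4 time slots are needed.
A valid assignment using 4 time slots: History=4, Civics=3, Statistics=1, Art=2, Music=3, Chemistry=1, Logic=2, Biology=2, Calculus=2. No two conflicting exams share a time slot.

4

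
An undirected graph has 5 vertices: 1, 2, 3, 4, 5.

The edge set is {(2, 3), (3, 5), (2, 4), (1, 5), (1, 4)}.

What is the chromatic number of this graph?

3

The cycle 4-1-5-3-2-4 has odd length 5, so it cannot be 2-colored; at least 3 colors are needed.
3 colors suffice: color red → {4, 5}; color blue → {1, 2}; color green → {3}. Each edge has distinct colors on its endpoints.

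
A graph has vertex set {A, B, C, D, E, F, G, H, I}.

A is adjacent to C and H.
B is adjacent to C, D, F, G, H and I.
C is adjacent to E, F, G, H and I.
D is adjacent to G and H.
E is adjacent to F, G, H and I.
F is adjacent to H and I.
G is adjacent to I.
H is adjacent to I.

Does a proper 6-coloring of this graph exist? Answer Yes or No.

Yes

The chromatic number is 5. C, E, F, H, I are mutually adjacent (a clique of size 5), so at least 5 colors are needed.
5 colors suffice: color red → {C, D}; color blue → {G, H}; color green → {A, I}; color yellow → {B, E}; color purple → {F}.
Since 6 ≥ 5, a proper 6-coloring certainly exists.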